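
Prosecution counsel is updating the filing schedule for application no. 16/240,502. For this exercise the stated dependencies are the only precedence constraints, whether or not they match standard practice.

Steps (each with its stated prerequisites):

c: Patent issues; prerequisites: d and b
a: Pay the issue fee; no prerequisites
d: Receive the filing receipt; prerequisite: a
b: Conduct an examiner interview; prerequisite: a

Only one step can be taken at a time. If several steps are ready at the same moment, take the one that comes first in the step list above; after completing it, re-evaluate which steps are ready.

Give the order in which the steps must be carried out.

a → d → b → c

a is the only step with nothing outstanding, so it goes first.
d and b are both available; d is listed earlier → d.
Next only b has its prerequisites met → b.
That leaves c as the only ready step → c.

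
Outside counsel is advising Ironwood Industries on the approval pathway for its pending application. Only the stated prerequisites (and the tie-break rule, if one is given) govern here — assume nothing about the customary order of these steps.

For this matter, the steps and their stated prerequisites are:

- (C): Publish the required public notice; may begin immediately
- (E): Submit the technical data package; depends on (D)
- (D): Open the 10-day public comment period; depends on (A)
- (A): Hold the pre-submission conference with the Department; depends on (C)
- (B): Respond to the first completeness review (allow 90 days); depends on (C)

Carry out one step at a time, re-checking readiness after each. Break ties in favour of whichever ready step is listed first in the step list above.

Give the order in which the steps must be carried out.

(C) has no prerequisites → (C) first.
(A) and (B) are both available; (A) is listed earlier → (A).
Now (D) and (B) have their prerequisites met. (D) is listed earlier, so (D) next.
(E) now also ready, so the ready set is {(E), (B)}; (E) is listed earlier → (E).
(B) needed (C), now all done → (B).

(C) → (A) → (D) → (E) → (B)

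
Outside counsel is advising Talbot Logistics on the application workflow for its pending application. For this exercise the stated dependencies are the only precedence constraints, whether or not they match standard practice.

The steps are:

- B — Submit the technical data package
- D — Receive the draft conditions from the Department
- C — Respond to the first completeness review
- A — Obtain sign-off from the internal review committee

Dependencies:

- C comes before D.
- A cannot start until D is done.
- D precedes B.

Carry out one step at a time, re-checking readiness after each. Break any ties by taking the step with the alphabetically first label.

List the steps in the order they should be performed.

C, D, A, B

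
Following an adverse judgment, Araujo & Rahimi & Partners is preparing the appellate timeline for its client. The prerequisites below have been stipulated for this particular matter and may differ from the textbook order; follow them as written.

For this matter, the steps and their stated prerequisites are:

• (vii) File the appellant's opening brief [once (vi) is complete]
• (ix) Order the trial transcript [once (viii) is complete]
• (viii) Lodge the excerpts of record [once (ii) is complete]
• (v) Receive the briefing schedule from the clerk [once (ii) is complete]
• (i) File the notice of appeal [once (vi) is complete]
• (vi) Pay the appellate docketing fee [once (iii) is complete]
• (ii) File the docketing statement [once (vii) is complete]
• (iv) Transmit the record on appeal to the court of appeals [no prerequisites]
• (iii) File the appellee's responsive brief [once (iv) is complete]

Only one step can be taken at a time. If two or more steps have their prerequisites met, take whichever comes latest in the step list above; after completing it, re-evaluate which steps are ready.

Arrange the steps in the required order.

(iv) is the only step with nothing outstanding, so it goes first.
(iii) is the only step now ready → (iii).
(vi) needed (iii), now all done → (vi).
Ready: (i) and (vii). (i) is listed later → (i).
(vii) is the only step now ready → (vii).
Next only (ii) has its prerequisites met → (ii).
(v) and (viii) are both available; (v) is listed later → (v).
(viii) is the only step now ready → (viii).
(ix) needed (viii), now all done → (ix).

(iv) (iii) (vi) (i) (vii) (ii) (v) (viii) (ix)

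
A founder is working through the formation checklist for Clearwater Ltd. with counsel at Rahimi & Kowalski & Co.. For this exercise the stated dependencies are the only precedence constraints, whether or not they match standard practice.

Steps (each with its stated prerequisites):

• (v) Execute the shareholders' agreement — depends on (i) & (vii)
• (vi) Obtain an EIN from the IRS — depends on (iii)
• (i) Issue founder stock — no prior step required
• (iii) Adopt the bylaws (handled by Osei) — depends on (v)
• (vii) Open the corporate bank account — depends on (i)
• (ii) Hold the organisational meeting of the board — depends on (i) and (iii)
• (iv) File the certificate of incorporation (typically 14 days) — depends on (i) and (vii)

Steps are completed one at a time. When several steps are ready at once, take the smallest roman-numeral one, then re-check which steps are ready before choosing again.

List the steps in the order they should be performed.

(i) has no prerequisites → (i) first.
Next only (vii) has its prerequisites met → (vii).
Ready: (iv) and (v). (iv) has the earlier label → (iv).
Next only (v) has its prerequisites met → (v).
Next only (iii) has its prerequisites met → (iii).
Now (ii) and (vi) have their prerequisites met. (ii) has the earlier label, so (ii) next.
(vi) needed (iii), now all done → (vi).

(i), (vii), (iv), (v), (iii), (ii), (vi)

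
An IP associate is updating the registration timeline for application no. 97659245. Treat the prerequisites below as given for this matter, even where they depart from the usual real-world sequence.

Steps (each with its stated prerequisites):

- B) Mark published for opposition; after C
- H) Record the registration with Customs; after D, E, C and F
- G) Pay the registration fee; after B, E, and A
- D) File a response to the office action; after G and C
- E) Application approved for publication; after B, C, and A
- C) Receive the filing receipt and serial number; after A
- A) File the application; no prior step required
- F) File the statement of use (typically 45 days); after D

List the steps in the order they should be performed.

Only A has no prerequisites, so it is first.
That leaves C as the only ready step → C.
That leaves B as the only ready step → B.
E is the only step now ready → E.
G needed B, E and A, now all done → G.
That leaves D as the only ready step → D.
F needed D, now all done → F.
H needed D, E, C and F, now all done → H.

A → C → B → E → G → D → F → H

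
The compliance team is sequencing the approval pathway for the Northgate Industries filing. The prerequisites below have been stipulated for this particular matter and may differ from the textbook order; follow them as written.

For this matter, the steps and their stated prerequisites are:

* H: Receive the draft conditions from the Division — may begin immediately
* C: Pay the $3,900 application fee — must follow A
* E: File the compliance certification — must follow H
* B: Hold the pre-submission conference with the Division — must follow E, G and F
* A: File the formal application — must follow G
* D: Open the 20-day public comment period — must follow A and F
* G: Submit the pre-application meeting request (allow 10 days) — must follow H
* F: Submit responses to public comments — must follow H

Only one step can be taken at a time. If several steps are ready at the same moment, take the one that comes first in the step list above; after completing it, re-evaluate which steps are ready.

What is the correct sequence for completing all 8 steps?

Only H has no prerequisites, so it is first.
Ready: E, G and F. E is listed earlier → E.
G and F are both available; G is listed earlier → G.
A now also ready, so the ready set is {A, F}; A is listed earlier → A.
Now C and F have their prerequisites met. C is listed earlier, so C next.
Next only F has its prerequisites met → F.
B and D are both available; B is listed earlier → B.
D is the only step now ready → D.

H → E → G → A → C → F → B → D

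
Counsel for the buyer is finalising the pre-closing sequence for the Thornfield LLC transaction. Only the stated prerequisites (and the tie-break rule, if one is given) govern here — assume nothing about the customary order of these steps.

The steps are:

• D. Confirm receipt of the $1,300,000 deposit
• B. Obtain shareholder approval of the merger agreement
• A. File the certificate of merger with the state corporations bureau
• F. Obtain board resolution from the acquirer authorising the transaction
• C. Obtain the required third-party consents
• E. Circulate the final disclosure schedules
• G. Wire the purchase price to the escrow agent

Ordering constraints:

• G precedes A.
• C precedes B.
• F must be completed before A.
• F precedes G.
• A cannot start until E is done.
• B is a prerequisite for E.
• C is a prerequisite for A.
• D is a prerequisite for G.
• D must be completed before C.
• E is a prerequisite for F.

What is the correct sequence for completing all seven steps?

D C B E F G A

D is the only step with nothing outstanding, so it goes first.
C is the only step now ready → C.
B needed C, now all done → B.
That leaves E as the only ready step → E.
F needed E, now all done → F.
G needed D and F, now all done → G.
A needed F, C, E and G, now all done → A.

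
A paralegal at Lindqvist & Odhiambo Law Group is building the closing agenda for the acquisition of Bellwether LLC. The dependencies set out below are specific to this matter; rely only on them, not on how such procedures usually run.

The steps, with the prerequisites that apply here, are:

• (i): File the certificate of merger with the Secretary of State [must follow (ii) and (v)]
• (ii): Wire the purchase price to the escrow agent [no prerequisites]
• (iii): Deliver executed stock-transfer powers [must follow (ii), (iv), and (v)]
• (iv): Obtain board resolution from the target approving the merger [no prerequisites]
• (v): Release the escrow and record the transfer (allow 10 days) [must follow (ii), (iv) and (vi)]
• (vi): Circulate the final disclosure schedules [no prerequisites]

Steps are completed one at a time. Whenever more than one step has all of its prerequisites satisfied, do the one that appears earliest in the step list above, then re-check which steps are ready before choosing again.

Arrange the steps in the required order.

Nothing is required for (ii), (iv) and (vi). (ii) is listed earlier → (ii) first.
Now (iv) and (vi) have their prerequisites met. (iv) is listed earlier, so (iv) next.
(vi) is the only step now ready → (vi).
(v) needed (ii), (iv) and (vi), now all done → (v).
(i) and (iii) are both available; (i) is listed earlier → (i).
(iii) needed (ii), (iv) and (v), now all done → (iii).

(ii), (iv), (vi), (v), (i), (iii)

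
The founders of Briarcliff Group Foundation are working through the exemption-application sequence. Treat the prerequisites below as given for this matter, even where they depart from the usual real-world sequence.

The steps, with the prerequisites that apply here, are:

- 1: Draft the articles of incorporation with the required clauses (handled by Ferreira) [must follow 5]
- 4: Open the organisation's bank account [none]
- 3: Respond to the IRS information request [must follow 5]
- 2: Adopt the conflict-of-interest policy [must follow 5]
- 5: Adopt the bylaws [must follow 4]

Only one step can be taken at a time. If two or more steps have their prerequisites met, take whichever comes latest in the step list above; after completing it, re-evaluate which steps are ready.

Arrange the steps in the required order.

4 → 5 → 2 → 3 → 1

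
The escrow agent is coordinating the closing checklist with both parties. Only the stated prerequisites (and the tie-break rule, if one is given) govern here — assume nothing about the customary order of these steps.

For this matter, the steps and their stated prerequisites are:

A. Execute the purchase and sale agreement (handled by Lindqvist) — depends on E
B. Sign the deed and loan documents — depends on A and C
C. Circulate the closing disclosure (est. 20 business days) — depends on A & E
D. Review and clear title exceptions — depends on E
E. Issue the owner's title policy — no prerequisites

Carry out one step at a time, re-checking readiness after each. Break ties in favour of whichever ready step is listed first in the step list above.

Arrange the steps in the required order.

E, A, C, B, D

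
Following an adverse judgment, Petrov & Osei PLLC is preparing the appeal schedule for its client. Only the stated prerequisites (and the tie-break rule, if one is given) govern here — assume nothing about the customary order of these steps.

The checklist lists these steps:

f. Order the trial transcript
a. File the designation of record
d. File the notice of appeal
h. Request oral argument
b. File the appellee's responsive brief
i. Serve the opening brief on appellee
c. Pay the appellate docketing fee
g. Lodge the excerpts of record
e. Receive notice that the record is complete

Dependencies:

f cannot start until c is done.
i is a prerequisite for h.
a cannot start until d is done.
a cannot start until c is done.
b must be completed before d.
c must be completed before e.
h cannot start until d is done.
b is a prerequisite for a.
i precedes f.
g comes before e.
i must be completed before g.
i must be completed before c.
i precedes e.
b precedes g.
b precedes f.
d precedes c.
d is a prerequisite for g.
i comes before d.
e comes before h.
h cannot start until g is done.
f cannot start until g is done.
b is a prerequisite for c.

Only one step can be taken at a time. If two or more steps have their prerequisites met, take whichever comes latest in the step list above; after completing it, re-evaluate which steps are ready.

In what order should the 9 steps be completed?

i, b, d, g, c, e, h, a, f

Nothing is required for i and b. i is listed later → i first.
That leaves b as the only ready step → b.
d is the only step now ready → d.
Ready: g and c. g is listed later → g.
c is the only step now ready → c.
e, a and f are all available; e is listed later → e.
Ready: h, a and f. h is listed later → h.
a and f are both available; a is listed later → a.
f needed g, c, i and b, now all done → f.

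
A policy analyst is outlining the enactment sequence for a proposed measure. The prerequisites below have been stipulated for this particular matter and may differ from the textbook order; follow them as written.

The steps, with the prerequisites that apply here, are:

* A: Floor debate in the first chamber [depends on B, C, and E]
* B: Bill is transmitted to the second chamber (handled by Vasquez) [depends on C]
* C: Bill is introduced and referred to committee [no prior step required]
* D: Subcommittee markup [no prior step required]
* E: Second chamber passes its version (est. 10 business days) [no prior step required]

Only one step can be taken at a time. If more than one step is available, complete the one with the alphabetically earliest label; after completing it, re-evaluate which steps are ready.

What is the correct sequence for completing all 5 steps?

Nothing is required for C, D and E. C has the earlier label → C first.
Ready: B, D and E. B has the earlier label → B.
D and E are both available; D has the earlier label → D.
Next only E has its prerequisites met → E.
A needed B, C and E, now all done → A.

C, B, D, E, A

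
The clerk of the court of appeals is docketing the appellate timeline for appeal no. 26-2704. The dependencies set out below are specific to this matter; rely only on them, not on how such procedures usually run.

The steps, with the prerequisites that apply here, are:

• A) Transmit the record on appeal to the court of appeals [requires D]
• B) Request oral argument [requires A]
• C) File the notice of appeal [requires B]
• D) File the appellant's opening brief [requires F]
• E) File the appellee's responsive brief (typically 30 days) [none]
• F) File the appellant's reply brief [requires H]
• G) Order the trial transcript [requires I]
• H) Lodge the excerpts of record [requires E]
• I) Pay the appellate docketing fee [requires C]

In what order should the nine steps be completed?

E, H, F, D, A, B, C, I, G

Only E has no prerequisites, so it is first.
H needed E, now all done → H.
F needed H, now all done → F.
D is the only step now ready → D.
A is the only step now ready → A.
Next only B has its prerequisites met → B.
Next only C has its prerequisites met → C.
That leaves I as the only ready step → I.
G needed I, now all done → G.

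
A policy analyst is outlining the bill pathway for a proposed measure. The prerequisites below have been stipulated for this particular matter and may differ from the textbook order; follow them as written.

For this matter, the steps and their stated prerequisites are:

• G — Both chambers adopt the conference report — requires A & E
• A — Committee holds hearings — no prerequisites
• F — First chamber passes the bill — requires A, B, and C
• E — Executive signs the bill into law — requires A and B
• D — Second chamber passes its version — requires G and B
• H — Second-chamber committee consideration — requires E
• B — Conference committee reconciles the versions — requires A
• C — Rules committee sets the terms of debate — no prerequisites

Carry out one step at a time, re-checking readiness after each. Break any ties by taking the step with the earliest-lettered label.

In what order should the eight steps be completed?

A, B, C, E, F, G, D, H

A and C have no prerequisites; A has the earlier label, so A is first.
B now also ready, so the ready set is {B, C}; B has the earlier label → B.
C and E are both available; C has the earlier label → C.
Ready: E and F. E has the earlier label → E.
Now F, G and H have their prerequisites met. F has the earlier label, so F next.
G and H are both available; G has the earlier label → G.
D and H are both available; D has the earlier label → D.
That leaves H as the only ready step → H.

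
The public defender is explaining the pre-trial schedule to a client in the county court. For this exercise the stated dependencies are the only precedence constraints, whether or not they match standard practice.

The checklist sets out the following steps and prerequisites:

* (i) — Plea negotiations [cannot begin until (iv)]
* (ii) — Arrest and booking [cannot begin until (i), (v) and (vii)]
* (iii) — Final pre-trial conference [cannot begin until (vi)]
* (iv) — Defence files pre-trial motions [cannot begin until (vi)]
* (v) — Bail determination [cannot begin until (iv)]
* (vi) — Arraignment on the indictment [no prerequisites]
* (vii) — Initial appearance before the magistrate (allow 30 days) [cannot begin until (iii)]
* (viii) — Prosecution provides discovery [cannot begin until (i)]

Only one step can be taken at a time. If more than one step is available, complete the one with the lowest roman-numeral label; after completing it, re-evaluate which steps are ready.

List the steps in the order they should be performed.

(vi), (iii), (iv), (i), (v), (vii), (ii), (viii)

Only (vi) has no prerequisites, so it is first.
Now (iii) and (iv) have their prerequisites met. (iii) has the earlier label, so (iii) next.
(vii) now also ready, so the ready set is {(iv), (vii)}; (iv) has the earlier label → (iv).
Ready: (i), (v) and (vii). (i) has the earlier label → (i).
(v), (vii) and (viii) are all available; (v) has the earlier label → (v).
Ready: (vii) and (viii). (vii) has the earlier label → (vii).
(ii) now also ready, so the ready set is {(ii), (viii)}; (ii) has the earlier label → (ii).
(viii) is the only step now ready → (viii).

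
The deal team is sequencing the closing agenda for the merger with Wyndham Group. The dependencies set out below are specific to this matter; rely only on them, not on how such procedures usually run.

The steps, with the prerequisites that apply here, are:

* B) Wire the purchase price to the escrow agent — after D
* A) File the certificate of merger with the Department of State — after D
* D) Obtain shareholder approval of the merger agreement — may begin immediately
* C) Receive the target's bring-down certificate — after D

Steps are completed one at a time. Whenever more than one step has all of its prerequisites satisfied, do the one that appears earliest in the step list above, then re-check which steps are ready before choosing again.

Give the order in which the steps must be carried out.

D B A C

D is the only step with nothing outstanding, so it goes first.
Ready: B, A and C. B is listed earlier → B.
Now A and C have their prerequisites met. A is listed earlier, so A next.
C is the only step now ready → C.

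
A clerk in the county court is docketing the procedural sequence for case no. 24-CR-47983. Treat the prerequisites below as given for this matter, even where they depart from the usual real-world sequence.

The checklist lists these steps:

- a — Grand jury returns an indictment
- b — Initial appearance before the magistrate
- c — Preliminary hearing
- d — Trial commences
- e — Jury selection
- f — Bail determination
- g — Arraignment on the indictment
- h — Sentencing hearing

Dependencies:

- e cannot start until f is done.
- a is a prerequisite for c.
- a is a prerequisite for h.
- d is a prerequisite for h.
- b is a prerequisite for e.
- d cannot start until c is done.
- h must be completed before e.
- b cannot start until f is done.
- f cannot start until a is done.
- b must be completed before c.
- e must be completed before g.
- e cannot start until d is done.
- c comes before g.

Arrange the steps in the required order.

a f b c d h e g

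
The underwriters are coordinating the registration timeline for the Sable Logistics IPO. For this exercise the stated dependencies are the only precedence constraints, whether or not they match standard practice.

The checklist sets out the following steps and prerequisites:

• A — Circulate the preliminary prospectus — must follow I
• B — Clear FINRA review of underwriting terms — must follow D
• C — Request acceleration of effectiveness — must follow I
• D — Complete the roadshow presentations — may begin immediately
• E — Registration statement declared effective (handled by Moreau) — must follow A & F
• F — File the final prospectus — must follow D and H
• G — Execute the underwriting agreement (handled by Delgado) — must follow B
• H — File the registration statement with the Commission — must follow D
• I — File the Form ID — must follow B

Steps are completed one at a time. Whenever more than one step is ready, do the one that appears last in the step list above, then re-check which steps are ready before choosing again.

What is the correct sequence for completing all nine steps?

D is the only step with nothing outstanding, so it goes first.
H and B are both available; H is listed later → H.
Now F and B have their prerequisites met. F is listed later, so F next.
B needed D, now all done → B.
Now I and G have their prerequisites met. I is listed later, so I next.
Ready: G, C and A. G is listed later → G.
C and A are both available; C is listed later → C.
That leaves A as the only ready step → A.
Next only E has its prerequisites met → E.

D, H, F, B, I, G, C, A, E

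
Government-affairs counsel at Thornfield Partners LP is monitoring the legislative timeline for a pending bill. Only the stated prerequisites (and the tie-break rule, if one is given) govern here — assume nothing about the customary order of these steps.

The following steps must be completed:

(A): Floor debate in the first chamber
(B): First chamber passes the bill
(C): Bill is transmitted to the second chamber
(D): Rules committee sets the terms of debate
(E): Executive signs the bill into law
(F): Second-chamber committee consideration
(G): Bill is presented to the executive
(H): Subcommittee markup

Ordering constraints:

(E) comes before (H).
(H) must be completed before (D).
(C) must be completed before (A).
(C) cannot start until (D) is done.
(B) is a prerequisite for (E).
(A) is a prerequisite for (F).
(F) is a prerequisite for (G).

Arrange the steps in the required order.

(B) → (E) → (H) → (D) → (C) → (A) → (F) → (G)

(B) has no prerequisites → (B) first.
Next only (E) has its prerequisites met → (E).
(H) needed (E), now all done → (H).
(D) needed (H), now all done → (D).
(C) is the only step now ready → (C).
(A) is the only step now ready → (A).
That leaves (F) as the only ready step → (F).
(G) needed (F), now all done → (G).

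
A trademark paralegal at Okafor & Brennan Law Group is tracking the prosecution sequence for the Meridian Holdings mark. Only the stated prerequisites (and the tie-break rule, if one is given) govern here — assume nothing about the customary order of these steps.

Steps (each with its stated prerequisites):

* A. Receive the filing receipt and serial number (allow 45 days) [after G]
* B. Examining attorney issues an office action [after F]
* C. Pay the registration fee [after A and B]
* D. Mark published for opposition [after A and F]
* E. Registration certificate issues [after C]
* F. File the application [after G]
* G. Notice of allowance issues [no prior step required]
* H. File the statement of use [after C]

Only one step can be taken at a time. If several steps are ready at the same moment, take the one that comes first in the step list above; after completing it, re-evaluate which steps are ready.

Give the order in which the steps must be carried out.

G → A → F → B → C → D → E → H

G is the only step with nothing outstanding, so it goes first.
Now A and F have their prerequisites met. A is listed earlier, so A next.
F needed G, now all done → F.
Now B and D have their prerequisites met. B is listed earlier, so B next.
C now also ready, so the ready set is {C, D}; C is listed earlier → C.
E and H now also ready, so the ready set is {D, E, H}; D is listed earlier → D.
Now E and H have their prerequisites met. E is listed earlier, so E next.
That leaves H as the only ready step → H.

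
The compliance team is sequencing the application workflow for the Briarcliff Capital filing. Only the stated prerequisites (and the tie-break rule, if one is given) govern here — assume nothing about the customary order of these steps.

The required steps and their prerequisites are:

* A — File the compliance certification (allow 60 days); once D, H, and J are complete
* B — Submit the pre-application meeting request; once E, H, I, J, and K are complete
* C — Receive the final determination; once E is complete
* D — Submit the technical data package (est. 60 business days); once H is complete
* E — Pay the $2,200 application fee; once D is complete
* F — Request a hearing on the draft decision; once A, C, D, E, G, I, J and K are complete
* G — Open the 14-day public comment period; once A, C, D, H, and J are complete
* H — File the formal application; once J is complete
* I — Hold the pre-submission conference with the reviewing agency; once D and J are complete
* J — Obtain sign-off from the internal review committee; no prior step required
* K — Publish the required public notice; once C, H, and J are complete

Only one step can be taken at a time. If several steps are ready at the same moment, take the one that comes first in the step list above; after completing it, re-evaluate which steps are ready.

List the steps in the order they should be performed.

J → H → D → A → E → C → G → I → K → B → F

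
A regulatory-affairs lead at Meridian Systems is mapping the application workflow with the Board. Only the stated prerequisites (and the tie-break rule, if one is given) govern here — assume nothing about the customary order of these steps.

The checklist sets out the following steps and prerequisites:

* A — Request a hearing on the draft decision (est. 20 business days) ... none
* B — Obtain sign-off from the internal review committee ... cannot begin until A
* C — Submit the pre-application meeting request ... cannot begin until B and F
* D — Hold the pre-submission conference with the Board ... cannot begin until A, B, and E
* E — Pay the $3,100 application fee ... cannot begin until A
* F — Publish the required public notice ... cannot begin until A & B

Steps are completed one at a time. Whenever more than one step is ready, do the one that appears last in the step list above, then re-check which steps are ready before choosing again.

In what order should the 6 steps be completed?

A, E, B, F, D, C

A is the only step with nothing outstanding, so it goes first.
Ready: E and B. E is listed later → E.
That leaves B as the only ready step → B.
Now F and D have their prerequisites met. F is listed later, so F next.
C now also ready, so the ready set is {D, C}; D is listed later → D.
C is the only step now ready → C.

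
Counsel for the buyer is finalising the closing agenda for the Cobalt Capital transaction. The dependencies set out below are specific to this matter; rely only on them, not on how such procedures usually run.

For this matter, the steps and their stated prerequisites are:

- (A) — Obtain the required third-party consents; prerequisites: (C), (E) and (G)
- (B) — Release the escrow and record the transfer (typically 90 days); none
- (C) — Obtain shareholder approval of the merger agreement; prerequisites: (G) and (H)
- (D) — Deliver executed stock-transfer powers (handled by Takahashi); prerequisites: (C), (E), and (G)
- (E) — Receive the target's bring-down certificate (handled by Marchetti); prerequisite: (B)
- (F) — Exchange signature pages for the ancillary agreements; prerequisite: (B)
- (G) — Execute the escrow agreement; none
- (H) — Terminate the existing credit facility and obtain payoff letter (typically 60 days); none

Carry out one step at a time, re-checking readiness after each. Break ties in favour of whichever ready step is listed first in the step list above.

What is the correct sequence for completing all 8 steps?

(B) (E) (F) (G) (H) (C) (A) (D)

(B), (G) and (H) have no prerequisites; (B) is listed earlier, so (B) is first.
(E) and (F) now also ready, so the ready set is {(E), (F), (G), (H)}; (E) is listed earlier → (E).
Now (F), (G) and (H) have their prerequisites met. (F) is listed earlier, so (F) next.
Ready: (G) and (H). (G) is listed earlier → (G).
(H) is the only step now ready → (H).
Next only (C) has its prerequisites met → (C).
(A) and (D) are both available; (A) is listed earlier → (A).
(D) is the only step now ready → (D).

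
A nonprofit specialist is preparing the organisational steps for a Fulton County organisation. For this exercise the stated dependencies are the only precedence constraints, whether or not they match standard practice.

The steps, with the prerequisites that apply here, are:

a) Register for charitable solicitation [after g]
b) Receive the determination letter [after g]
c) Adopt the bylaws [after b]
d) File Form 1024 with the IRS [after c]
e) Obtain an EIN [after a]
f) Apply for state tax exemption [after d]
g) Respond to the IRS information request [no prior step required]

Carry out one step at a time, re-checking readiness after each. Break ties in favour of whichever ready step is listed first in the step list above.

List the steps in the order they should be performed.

g, a, b, c, d, e, f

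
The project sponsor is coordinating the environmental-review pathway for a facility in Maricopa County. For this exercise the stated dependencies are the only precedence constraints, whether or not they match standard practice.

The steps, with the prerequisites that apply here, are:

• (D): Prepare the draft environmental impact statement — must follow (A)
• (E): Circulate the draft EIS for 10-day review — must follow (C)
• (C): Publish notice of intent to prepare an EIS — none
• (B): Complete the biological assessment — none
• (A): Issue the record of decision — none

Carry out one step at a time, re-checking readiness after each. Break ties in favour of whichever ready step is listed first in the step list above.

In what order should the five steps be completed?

Nothing is required for (C), (B) and (A). (C) is listed earlier → (C) first.
(E), (B) and (A) are all available; (E) is listed earlier → (E).
(B) and (A) are both available; (B) is listed earlier → (B).
Next only (A) has its prerequisites met → (A).
That leaves (D) as the only ready step → (D).

(C), (E), (B), (A), (D)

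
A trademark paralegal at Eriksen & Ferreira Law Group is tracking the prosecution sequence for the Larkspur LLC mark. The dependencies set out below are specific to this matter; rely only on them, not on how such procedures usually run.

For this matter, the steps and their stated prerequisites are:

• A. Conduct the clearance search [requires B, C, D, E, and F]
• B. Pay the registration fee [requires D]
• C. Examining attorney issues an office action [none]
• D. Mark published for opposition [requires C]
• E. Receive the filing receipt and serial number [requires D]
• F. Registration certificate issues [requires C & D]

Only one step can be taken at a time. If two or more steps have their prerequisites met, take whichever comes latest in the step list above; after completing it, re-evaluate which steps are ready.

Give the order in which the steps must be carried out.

C is the only step with nothing outstanding, so it goes first.
D is the only step now ready → D.
F, E and B are all available; F is listed later → F.
Now E and B have their prerequisites met. E is listed later, so E next.
B is the only step now ready → B.
A needed F, E, D, C and B, now all done → A.

C, D, F, E, B, A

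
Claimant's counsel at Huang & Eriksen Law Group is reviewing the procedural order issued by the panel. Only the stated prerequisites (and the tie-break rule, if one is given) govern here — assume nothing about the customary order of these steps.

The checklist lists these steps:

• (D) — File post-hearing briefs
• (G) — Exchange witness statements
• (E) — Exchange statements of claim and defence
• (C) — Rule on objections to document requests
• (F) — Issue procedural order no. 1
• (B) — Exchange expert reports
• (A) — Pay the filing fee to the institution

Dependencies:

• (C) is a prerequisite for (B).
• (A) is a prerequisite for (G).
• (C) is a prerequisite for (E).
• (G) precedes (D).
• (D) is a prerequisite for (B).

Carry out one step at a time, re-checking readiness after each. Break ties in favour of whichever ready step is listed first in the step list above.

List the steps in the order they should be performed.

(C) (E) (F) (A) (G) (D) (B)

(C), (F) and (A) have no prerequisites; (C) is listed earlier, so (C) is first.
(E) now also ready, so the ready set is {(E), (F), (A)}; (E) is listed earlier → (E).
Ready: (F) and (A). (F) is listed earlier → (F).
That leaves (A) as the only ready step → (A).
(G) is the only step now ready → (G).
(D) needed (G), now all done → (D).
Next only (B) has its prerequisites met → (B).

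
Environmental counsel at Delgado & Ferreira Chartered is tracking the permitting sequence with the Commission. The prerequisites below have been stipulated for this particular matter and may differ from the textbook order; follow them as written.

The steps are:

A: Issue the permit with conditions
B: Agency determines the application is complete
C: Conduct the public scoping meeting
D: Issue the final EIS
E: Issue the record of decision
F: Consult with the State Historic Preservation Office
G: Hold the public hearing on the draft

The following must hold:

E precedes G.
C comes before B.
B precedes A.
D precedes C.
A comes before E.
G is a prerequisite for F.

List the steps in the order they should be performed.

D, C, B, A, E, G, F

D has no prerequisites → D first.
C needed D, now all done → C.
That leaves B as the only ready step → B.
A needed B, now all done → A.
E needed A, now all done → E.
That leaves G as the only ready step → G.
F needed G, now all done → F.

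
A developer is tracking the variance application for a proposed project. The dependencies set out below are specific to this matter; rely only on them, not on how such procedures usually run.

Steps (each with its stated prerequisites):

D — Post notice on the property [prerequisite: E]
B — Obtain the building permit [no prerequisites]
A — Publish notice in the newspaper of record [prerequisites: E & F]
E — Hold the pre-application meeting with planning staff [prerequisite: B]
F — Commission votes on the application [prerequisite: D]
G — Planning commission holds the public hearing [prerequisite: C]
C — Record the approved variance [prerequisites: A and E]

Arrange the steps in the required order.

B E D F A C G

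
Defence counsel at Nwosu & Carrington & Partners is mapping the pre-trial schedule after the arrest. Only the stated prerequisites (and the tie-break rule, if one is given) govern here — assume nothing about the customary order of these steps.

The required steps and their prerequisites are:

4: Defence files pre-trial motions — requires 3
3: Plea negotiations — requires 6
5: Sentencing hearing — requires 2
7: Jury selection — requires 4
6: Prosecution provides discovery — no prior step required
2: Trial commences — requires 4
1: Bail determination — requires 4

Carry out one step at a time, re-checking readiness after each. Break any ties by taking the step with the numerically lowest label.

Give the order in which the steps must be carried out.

6, 3, 4, 1, 2, 5, 7

6 is the only step with nothing outstanding, so it goes first.
3 needed 6, now all done → 3.
That leaves 4 as the only ready step → 4.
Now 1, 2 and 7 have their prerequisites met. 1 has the earlier label, so 1 next.
Ready: 2 and 7. 2 has the earlier label → 2.
5 now also ready, so the ready set is {5, 7}; 5 has the earlier label → 5.
7 needed 4, now all done → 7.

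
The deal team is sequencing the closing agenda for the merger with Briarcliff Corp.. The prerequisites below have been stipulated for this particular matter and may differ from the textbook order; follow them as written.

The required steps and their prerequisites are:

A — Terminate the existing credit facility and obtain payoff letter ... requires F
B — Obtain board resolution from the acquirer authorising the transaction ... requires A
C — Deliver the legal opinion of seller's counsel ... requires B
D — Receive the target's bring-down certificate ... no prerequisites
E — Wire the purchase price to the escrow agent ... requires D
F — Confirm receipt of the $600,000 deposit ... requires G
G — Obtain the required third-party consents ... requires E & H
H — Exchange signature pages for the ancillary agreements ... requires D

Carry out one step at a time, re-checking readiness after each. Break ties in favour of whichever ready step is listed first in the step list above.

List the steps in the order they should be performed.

Only D has no prerequisites, so it is first.
E and H are both available; E is listed earlier → E.
Next only H has its prerequisites met → H.
G is the only step now ready → G.
F needed G, now all done → F.
A is the only step now ready → A.
B is the only step now ready → B.
C needed B, now all done → C.

D E H G F A B C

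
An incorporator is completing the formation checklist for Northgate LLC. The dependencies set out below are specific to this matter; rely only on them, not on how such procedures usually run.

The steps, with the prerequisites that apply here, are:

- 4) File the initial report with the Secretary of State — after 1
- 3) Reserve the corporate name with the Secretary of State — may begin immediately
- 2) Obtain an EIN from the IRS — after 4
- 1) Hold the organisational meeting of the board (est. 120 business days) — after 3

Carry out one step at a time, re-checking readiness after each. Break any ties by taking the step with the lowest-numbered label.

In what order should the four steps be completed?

3, 1, 4, 2

Only 3 has no prerequisites, so it is first.
1 needed 3, now all done → 1.
4 needed 1, now all done → 4.
2 is the only step now ready → 2.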